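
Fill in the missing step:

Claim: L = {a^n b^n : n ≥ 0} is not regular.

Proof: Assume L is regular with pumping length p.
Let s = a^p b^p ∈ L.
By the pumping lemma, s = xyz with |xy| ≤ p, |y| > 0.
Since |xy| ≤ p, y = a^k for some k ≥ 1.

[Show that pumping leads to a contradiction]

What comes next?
Consider xy²z = a^(p+k) b^p.

Since k ≥ 1, we have p + k > p.
So xy²z has more a's than b's: (p+k) a's vs p b's.
This means xy²z ∉ L because a^n b^n requires equal counts.

This contradicts the pumping lemma which states xy²z ∈ L.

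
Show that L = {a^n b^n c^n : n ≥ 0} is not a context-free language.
Assume for contradiction that L is context-free, and let p ≥ 1 be the pumping length given by the pumping lemma for CFLs.
Choose s = a^p b^p c^p. Then s ∈ L and |s| = 3p ≥ p.
By the CFL pumping lemma, s = uvxyz for some u, v, x, y, z with |vxy| ≤ p, |vy| ≥ 1, and uv^i xy^i z ∈ L for every i ≥ 0.

Because |vxy| ≤ p, the window vxy cannot contain both an a and a c: any substring of s containing both must include the entire block b^p plus at least one a and one c, so it has length ≥ p + 2 > p.
Hence at least one of the letters a, c does not occur in vy at all.

Take i = 0: the string uxz is obtained from s by deleting |vy| ≥ 1 symbols, so |uxz| = 3p − |vy| < 3p.
But the letter (a or c) that does not occur in vy still occurs exactly p times in uxz. Every string of L with exactly p copies of some letter is a^p b^p c^p, of length 3p. Since |uxz| < 3p, uxz ∉ L.

This contradicts the CFL pumping lemma, which requires uv^i xy^i z ∈ L for all i ≥ 0.
Hence L = {a^n b^n c^n : n ≥ 0} is not context-free. ∎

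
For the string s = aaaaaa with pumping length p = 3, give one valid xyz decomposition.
x = '', y = 'aaa', z = 'aaa'

For s = aaaaaa and p = 3, one valid decomposition is:
- x = '' (length 0)
- y = 'aaa' (length 3)
- z = 'aaa' (length 3)

Verification:
- xyz = '' + 'aaa' + 'aaa' = aaaaaa ✓
- |xy| = 3 ≤ 3 ✓
- |y| = 3 > 0 ✓

All pumping lemma constraints are satisfied.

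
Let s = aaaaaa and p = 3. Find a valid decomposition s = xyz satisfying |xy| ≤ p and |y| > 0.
x = '', y = 'aa', z = 'aaaa'

For s = aaaaaa and p = 3, one valid decomposition is:
- x = '' (length 0)
- y = 'aa' (length 2)
- z = 'aaaa' (length 4)

Verification:
- xyz = '' + 'aa' + 'aaaa' = aaaaaa ✓
- |xy| = 2 ≤ 3 ✓
- |y| = 2 > 0 ✓

All pumping lemma constraints are satisfied.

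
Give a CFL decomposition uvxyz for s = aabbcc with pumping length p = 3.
u='aa', v='b', x='b', y='c', z='c'

For s = aabbcc with pumping length p = 3:

One valid decomposition:
- u = 'aa'
- v = 'b'
- x = 'b'
- y = 'c'
- z = 'c'

Verification:
- uvxyz = 'aa' + 'b' + 'b' + 'c' + 'c' = aabbcc ✓
- |vxy| = |'bbc'| = 3 ≤ 3 ✓
- |vy| = |'bc'| = 2 > 0 ✓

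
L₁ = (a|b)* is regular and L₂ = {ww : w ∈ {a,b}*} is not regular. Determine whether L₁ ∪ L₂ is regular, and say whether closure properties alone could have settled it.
Yes — L₁ ∪ L₂ is regular.

{ww} ⊆ (a|b)*, so L₁ ∪ L₂ = (a|b)*, which is regular.

Note that the bare facts "L₁ regular, L₂ non-regular" do not settle the question by themselves: the closure of regular languages under ∪, ∩, complement and difference applies only when BOTH operands are regular. With a non-regular operand the result can come out regular or non-regular depending on the specific languages, so one has to work out L₁ ∪ L₂ for this particular pair, as above.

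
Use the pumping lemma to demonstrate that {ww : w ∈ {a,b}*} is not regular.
Assume for contradiction that L is regular, and let p ≥ 1 be the pumping length given by the pumping lemma.
Choose s = a^p b a^p b. Then s ∈ L (take w = a^p b) and |s| = 2p + 2 ≥ p.
By the pumping lemma, s = xyz for some x, y, z with |xy| ≤ p, |y| ≥ 1, and xy^i z ∈ L for every i ≥ 0.
Since |xy| ≤ p and the first p symbols of s are all a's, y = a^k for some k with 1 ≤ k ≤ p.

Take i = 2: t = xy²z = a^(p + k) b a^p b.
Suppose t = uu for some string u. The string t contains exactly two b's and ends in b, so u contains exactly one b and ends in b; hence u = a^j b for some j, and uu = a^j b a^j b. Comparing with t = a^(p + k) b a^p b forces j = p + k (first block) and j = p (second block), which is impossible since k ≥ 1. So t ∉ L.

This contradicts the pumping lemma, which requires xy^i z ∈ L for all i ≥ 0.
Hence L = {ww : w ∈ {a,b}*} is not regular. ∎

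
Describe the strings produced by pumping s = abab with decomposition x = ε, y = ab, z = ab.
{xy^i z : i ≥ 0} = {(ab)^(i+1) : i ≥ 0} = {ab, abab, ababab, ...}

With x = ε, y = ab, z = ab: Pumping 'ab' gives strings of alternating a's and b's.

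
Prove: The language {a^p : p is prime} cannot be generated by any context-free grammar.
Assume for contradiction that L is context-free, and let p ≥ 1 be the pumping length given by the pumping lemma for CFLs.
Choose a prime q with q ≥ p and let s = a^q. Then s ∈ L and |s| = q ≥ p.
By the CFL pumping lemma, s = uvxyz for some u, v, x, y, z with |vxy| ≤ p, |vy| ≥ 1, and uv^i xy^i z ∈ L for every i ≥ 0.
All symbols are a's, so only lengths matter: let k = |vy|, with 1 ≤ k ≤ p. Then |uv^i xy^i z| = q + (i − 1)k.

Take i = q + 1: the length is q + qk = q(k + 1).
Both factors satisfy q ≥ 2 and k + 1 ≥ 2, so q(k + 1) is composite and uv^(q+1) xy^(q+1) z ∉ L.

This contradicts the CFL pumping lemma, which requires uv^i xy^i z ∈ L for all i ≥ 0.
Hence L = {a^p : p is prime} is not context-free. ∎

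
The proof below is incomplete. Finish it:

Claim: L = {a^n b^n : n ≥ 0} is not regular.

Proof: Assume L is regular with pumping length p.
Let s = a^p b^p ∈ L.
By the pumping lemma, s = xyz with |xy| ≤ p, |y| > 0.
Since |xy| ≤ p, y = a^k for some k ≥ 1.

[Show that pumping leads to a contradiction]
Consider xy²z = a^(p+k) b^p.

Since k ≥ 1, we have p + k > p.
So xy²z has more a's than b's: (p+k) a's vs p b's.
This means xy²z ∉ L because a^n b^n requires equal counts.

This contradicts the pumping lemma which states xy²z ∈ L.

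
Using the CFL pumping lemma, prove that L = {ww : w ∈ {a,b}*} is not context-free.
Assume for contradiction that L is context-free, and let p ≥ 1 be the pumping length given by the pumping lemma for CFLs.
Choose s = a^p b^p a^p b^p. Then s ∈ L (take w = a^p b^p) and |s| = 4p ≥ p.
By the CFL pumping lemma, s = uvxyz for some u, v, x, y, z with |vxy| ≤ p, |vy| ≥ 1, and uv^i xy^i z ∈ L for every i ≥ 0.

Write s as four blocks A₁ B₁ A₂ B₂ with A₁ = A₂ = a^p and B₁ = B₂ = b^p. Since |vxy| ≤ p, the window vxy lies inside at most two adjacent blocks. Take i = 0 and let t = uxz, so |t| = 4p − |vy| with 1 ≤ |vy| ≤ p. If |t| is odd, t ∉ L immediately, so assume |vy| is even (hence |vy| ≥ 2) and |t|/2 = 2p − |vy|/2, which satisfies p ≤ |t|/2 ≤ 2p − 1.

Case 1 (vxy inside A₁B₁): t = a^(p−j) b^(p−l) a^p b^p with j + l = |vy|. The second half of t has length < 2p, so it is a suffix of the trailing a^p b^p and ends in b; the first half is a^(p−j) b^(p−l) a^((j+l)/2), which ends in a because (j+l)/2 ≥ 1. The halves differ, so t ∉ L.

Case 2 (vxy inside B₁A₂, straddling the middle): t = a^p b^(p−j) a^(p−l) b^p with j + l = |vy|. If t = ww, then w is a prefix of t of length ≥ p, so w begins with a^p; and w is a suffix of t of length ≥ p, so w ends with b^p. That forces |w| ≥ 2p, contradicting |w| = |t|/2 ≤ 2p − 1. So t ∉ L.

Case 3 (vxy inside A₂B₂): t = a^p b^p a^(p−j) b^(p−l) with j + l = |vy|. The first half of t is a prefix of a^p b^p, so it begins with a; the second half is b^((j+l)/2) a^(p−j) b^(p−l), which begins with b. The halves differ, so t ∉ L.

In every case uv⁰xy⁰z = uxz ∉ L.

This contradicts the CFL pumping lemma, which requires uv^i xy^i z ∈ L for all i ≥ 0.
Hence L = {ww : w ∈ {a,b}*} is not context-free. ∎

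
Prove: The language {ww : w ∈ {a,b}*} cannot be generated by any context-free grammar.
Assume for contradiction that L is context-free, and let p ≥ 1 be the pumping length given by the pumping lemma for CFLs.
Choose s = a^p b^p a^p b^p. Then s ∈ L (take w = a^p b^p) and |s| = 4p ≥ p.
By the CFL pumping lemma, s = uvxyz for some u, v, x, y, z with |vxy| ≤ p, |vy| ≥ 1, and uv^i xy^i z ∈ L for every i ≥ 0.

Write s as four blocks A₁ B₁ A₂ B₂ with A₁ = A₂ = a^p and B₁ = B₂ = b^p. Since |vxy| ≤ p, the window vxy lies inside at most two adjacent blocks. Take i = 0 and let t = uxz, so |t| = 4p − |vy| with 1 ≤ |vy| ≤ p. If |t| is odd, t ∉ L immediately, so assume |vy| is even (hence |vy| ≥ 2) and |t|/2 = 2p − |vy|/2, which satisfies p ≤ |t|/2 ≤ 2p − 1.

Case 1 (vxy inside A₁B₁): t = a^(p−j) b^(p−l) a^p b^p with j + l = |vy|. The second half of t has length < 2p, so it is a suffix of the trailing a^p b^p and ends in b; the first half is a^(p−j) b^(p−l) a^((j+l)/2), which ends in a because (j+l)/2 ≥ 1. The halves differ, so t ∉ L.

Case 2 (vxy inside B₁A₂, straddling the middle): t = a^p b^(p−j) a^(p−l) b^p with j + l = |vy|. If t = ww, then w is a prefix of t of length ≥ p, so w begins with a^p; and w is a suffix of t of length ≥ p, so w ends with b^p. That forces |w| ≥ 2p, contradicting |w| = |t|/2 ≤ 2p − 1. So t ∉ L.

Case 3 (vxy inside A₂B₂): t = a^p b^p a^(p−j) b^(p−l) with j + l = |vy|. The first half of t is a prefix of a^p b^p, so it begins with a; the second half is b^((j+l)/2) a^(p−j) b^(p−l), which begins with b. The halves differ, so t ∉ L.

In every case uv⁰xy⁰z = uxz ∉ L.

This contradicts the CFL pumping lemma, which requires uv^i xy^i z ∈ L for all i ≥ 0.
Hence L = {ww : w ∈ {a,b}*} is not context-free. ∎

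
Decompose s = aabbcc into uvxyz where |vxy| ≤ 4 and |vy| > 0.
u='a', v='a', x='bb', y='c', z='c'

For s = aabbcc with pumping length p = 4:

One valid decomposition:
- u = 'a'
- v = 'a'
- x = 'bb'
- y = 'c'
- z = 'c'

Verification:
- uvxyz = 'a' + 'a' + 'bb' + 'c' + 'c' = aabbcc ✓
- |vxy| = |'abbc'| = 4 ≤ 4 ✓
- |vy| = |'ac'| = 2 > 0 ✓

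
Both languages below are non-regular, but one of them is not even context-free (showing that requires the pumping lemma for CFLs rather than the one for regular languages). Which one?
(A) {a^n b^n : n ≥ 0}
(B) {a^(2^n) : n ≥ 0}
(B) {a^(2^n) : n ≥ 0}

(B) {a^(2^n) : n ≥ 0} requires the CFL pumping lemma.

- {a^n b^n : n ≥ 0} is context-free (but not regular)
  • Can be shown non-regular with the regular pumping lemma
  • After pumping, the number of a's and b's become unequal

- {a^(2^n) : n ≥ 0} is NOT context-free
  • Requires the CFL pumping lemma to prove
  • Gaps between powers of 2 grow exponentially

The CFL pumping lemma is "stronger" in that it can prove non-membership
in the larger class of context-free languages.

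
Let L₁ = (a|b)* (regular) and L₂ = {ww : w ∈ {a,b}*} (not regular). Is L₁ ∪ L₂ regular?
Yes — L₁ ∪ L₂ is regular.

{ww} ⊆ (a|b)*, so L₁ ∪ L₂ = (a|b)*, which is regular.

Note that the bare facts "L₁ regular, L₂ non-regular" do not settle the question by themselves: the closure of regular languages under ∪, ∩, complement and difference applies only when BOTH operands are regular. With a non-regular operand the result can come out regular or non-regular depending on the specific languages, so one has to work out L₁ ∪ L₂ for this particular pair, as above.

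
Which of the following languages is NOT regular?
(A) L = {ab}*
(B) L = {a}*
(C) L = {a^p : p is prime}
(C) {a^p : p is prime}

(C) L = {a^p : p is prime} is NOT regular.

The pumping lemma can be used to prove this:
After pumping, the length becomes composite

The other languages are regular because they can be recognized by finite automata.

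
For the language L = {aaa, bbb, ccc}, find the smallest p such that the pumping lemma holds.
p = 4

For a finite language L, the pumping lemma holds vacuously if p > max|s| for s ∈ L.

The longest string in L = {aaa, bbb, ccc} has length 3.
If p = 4, then no string s ∈ L has |s| ≥ p, so the condition is vacuously true.

The minimum pumping length is p = 4.

Why no smaller p works: for any p ≤ 3, the longest string s ∈ L has |s| = 3 ≥ p, so it would
have to be pumpable; but pumping up (i = 2, 3, ...) produces ever longer strings, which cannot all lie in the
finite language L. So the pumping property fails for every p ≤ 3.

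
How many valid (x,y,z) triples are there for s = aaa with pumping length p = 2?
3

For s = 'aaa' with pumping length p = 2:

Constraints: |xy| ≤ 2, |y| > 0

Valid decompositions (|xy| ≤ p, |y| ≥ 1):
  • x='', y='a', z='aa'
  • x='a', y='a', z='a'
  • x='', y='aa', z='a'

Total count: 3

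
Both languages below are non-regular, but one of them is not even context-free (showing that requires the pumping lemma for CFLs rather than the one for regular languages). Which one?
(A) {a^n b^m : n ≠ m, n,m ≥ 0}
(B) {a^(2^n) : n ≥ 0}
(B) {a^(2^n) : n ≥ 0}

(B) {a^(2^n) : n ≥ 0} requires the CFL pumping lemma.

- {a^n b^m : n ≠ m, n,m ≥ 0} is context-free (but not regular)
  • Can be shown non-regular with the regular pumping lemma
  • After pumping a's, we can make n = m

- {a^(2^n) : n ≥ 0} is NOT context-free
  • Requires the CFL pumping lemma to prove
  • Gaps between powers of 2 grow exponentially

The CFL pumping lemma is "stronger" in that it can prove non-membership
in the larger class of context-free languages.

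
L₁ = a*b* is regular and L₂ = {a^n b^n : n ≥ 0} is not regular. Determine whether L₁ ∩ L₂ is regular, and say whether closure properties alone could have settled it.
No — L₁ ∩ L₂ is not regular.

Every string a^n b^n already lies in a*b*, so L₁ ∩ L₂ = {a^n b^n : n ≥ 0} = L₂ itself, which is the standard non-regular language (pump s = a^p b^p).

Note that the bare facts "L₁ regular, L₂ non-regular" do not settle the question by themselves: the closure of regular languages under ∪, ∩, complement and difference applies only when BOTH operands are regular. With a non-regular operand the result can come out regular or non-regular depending on the specific languages, so one has to work out L₁ ∩ L₂ for this particular pair, as above.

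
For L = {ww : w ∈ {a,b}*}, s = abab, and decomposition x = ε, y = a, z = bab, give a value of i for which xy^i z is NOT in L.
i = 3

xy³z = ε · aaa · bab = aaabab; aaabab has length 6; its halves are aaa and bab, which differ, so it is not in L.
(Other choices also work, e.g. i = 0, 2; only i = 1 is guaranteed to stay in L since xy¹z = s.)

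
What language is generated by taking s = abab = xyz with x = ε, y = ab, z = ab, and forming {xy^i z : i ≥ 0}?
{xy^i z : i ≥ 0} = {(ab)^(i+1) : i ≥ 0} = {ab, abab, ababab, ...}

With x = ε, y = ab, z = ab: Pumping 'ab' gives strings of alternating a's and b's.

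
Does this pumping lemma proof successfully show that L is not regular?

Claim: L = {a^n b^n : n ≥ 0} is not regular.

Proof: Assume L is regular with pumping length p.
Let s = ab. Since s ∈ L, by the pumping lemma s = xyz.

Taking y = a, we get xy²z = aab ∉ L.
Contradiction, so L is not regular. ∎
The proof is INCORRECT.

Error: The string s = ab may be shorter than p.
The pumping lemma only applies to strings with |s| ≥ p, and p is not under our control.
We must choose s in terms of p, e.g. s = a^p b^p, to ensure |s| ≥ p.
(The proof also fixes one particular y; a valid argument must handle every decomposition with |xy| ≤ p and |y| ≥ 1 — for s = a^p b^p this forces y = a^k, and then xy²z = a^(p+k) b^p ∉ L.)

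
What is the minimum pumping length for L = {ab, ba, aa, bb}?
p = 3

For a finite language L, the pumping lemma holds vacuously if p > max|s| for s ∈ L.

The longest string in L = {ab, ba, aa, bb} has length 2.
If p = 3, then no string s ∈ L has |s| ≥ p, so the condition is vacuously true.

The minimum pumping length is p = 3.

Why no smaller p works: for any p ≤ 2, the longest string s ∈ L has |s| = 2 ≥ p, so it would
have to be pumpable; but pumping up (i = 2, 3, ...) produces ever longer strings, which cannot all lie in the
finite language L. So the pumping property fails for every p ≤ 2.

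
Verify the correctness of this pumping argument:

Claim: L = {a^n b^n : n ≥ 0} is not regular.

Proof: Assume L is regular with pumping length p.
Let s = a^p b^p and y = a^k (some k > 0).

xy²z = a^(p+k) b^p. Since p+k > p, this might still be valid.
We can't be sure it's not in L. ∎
The proof is INCORRECT.

Error: The conclusion is wrong.
xy²z = a^(p+k) b^p is definitely NOT in L because the number of a's (p+k) ≠ number of b's (p).
The proof incorrectly doubts what is actually a valid contradiction.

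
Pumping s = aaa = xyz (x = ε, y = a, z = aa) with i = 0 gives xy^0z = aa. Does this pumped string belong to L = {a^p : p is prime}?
Yes

xy⁰z = ε · ε · aa = aa.
aa has length 2, which is prime, so it is in L.
(A single pumped string landing in L is not a contradiction by itself; a non-regularity proof needs some i for which xy^i z ∉ L, for every admissible decomposition.)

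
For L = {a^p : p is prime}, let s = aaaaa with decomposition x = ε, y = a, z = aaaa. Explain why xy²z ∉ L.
xy²z = aaaaaa ∉ L

Pumping with i = 2 replaces y = a by y² = aa:
- Original: s = xyz = aaaaa; aaaaa has length 5, which is prime, so it is in L
- Pumped: xy²z = ε · aa · aaaa = aaaaaa
- aaaaaa has length 6 = 2 × 3, which is not prime, so it is not in L

The pumping lemma would require xy²z ∈ L, so this decomposition yields a contradiction.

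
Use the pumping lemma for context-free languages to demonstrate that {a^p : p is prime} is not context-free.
Assume for contradiction that L is context-free, and let p ≥ 1 be the pumping length given by the pumping lemma for CFLs.
Choose a prime q with q ≥ p and let s = a^q. Then s ∈ L and |s| = q ≥ p.
By the CFL pumping lemma, s = uvxyz for some u, v, x, y, z with |vxy| ≤ p, |vy| ≥ 1, and uv^i xy^i z ∈ L for every i ≥ 0.
All symbols are a's, so only lengths matter: let k = |vy|, with 1 ≤ k ≤ p. Then |uv^i xy^i z| = q + (i − 1)k.

Take i = q + 1: the length is q + qk = q(k + 1).
Both factors satisfy q ≥ 2 and k + 1 ≥ 2, so q(k + 1) is composite and uv^(q+1) xy^(q+1) z ∉ L.

This contradicts the CFL pumping lemma, which requires uv^i xy^i z ∈ L for all i ≥ 0.
Hence L = {a^p : p is prime} is not context-free. ∎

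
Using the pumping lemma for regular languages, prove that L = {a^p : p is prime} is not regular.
Assume for contradiction that L is regular, and let p ≥ 1 be the pumping length given by the pumping lemma.
Choose a prime q with q ≥ p (one exists because there are infinitely many primes) and let s = a^q. Then s ∈ L and |s| = q ≥ p.
By the pumping lemma, s = xyz for some x, y, z with |xy| ≤ p, |y| ≥ 1, and xy^i z ∈ L for every i ≥ 0.
Here y = a^k for some k with 1 ≤ k ≤ p, and xy^i z = a^(q + (i − 1)k) for every i ≥ 0.

Take i = q + 1: |xy^(q+1) z| = q + qk = q(k + 1).
Both factors satisfy q ≥ 2 and k + 1 ≥ 2, so q(k + 1) is composite, and xy^(q+1) z ∉ L.

This contradicts the pumping lemma, which requires xy^i z ∈ L for all i ≥ 0.
Hence L = {a^p : p is prime} is not regular. ∎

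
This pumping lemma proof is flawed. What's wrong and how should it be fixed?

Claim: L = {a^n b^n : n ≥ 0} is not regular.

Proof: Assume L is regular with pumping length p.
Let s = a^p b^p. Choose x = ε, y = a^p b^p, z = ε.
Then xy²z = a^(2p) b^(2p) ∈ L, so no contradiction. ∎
Error: The decomposition violates |xy| ≤ p. With y = a^p b^p, |xy| = |y| = 2p > p. (The proof also miscomputes xy²z, which would be a^p b^p a^p b^p rather than a^(2p) b^(2p), and it wrongly treats one harmless decomposition as settling the matter — the prover does not get to choose the decomposition.)

Correction: The pumping lemma requires |xy| ≤ p, and the argument must handle every decomposition satisfying |xy| ≤ p, |y| ≥ 1. Since s starts with p a's, any such y consists only of a's, say y = a^k with k ≥ 1. Then xy²z = a^(p+k) b^p has unequal numbers of a's and b's, so xy²z ∉ L — the required contradiction.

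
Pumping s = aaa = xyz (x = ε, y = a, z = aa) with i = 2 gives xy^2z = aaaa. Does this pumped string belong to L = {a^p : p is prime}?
No

xy²z = ε · aa · aa = aaaa.
aaaa has length 4 = 2 × 2, which is not prime, so it is not in L.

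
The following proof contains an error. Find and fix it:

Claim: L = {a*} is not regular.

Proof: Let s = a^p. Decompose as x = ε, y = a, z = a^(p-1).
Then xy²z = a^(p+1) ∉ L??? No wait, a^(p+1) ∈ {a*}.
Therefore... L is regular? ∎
Error: The proof attempts to show a*  is not regular, but a* IS regular!

Correction: a* is a regular language (recognized by a simple DFA with one accepting state and self-loop on 'a'). The pumping lemma can only prove non-regularity, not regularity. For regular languages, pumping always works.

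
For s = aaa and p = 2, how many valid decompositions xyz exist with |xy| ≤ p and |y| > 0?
3

For s = 'aaa' with pumping length p = 2:

Constraints: |xy| ≤ 2, |y| > 0

Valid decompositions (|xy| ≤ p, |y| ≥ 1):
  • x='', y='a', z='aa'
  • x='a', y='a', z='a'
  • x='', y='aa', z='a'

Total count: 3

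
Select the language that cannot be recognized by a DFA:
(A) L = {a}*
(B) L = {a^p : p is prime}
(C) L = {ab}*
(B) {a^p : p is prime}

(B) L = {a^p : p is prime} is NOT regular.

The pumping lemma can be used to prove this:
After pumping, the length becomes composite

The other languages are regular because they can be recognized by finite automata.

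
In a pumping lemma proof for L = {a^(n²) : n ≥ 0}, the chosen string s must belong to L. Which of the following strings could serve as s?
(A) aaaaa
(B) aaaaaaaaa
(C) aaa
(B) aaaaaaaaa

The pumping lemma is applied to a string s that lies in L, so first check membership of each option:
- (A) aaaaa has length 5, strictly between 2² = 4 and 3² = 9, so it is not in L ✗
- (B) aaaaaaaaa has length 9 = 3², a perfect square, so it is in L ✓
- (C) aaa has length 3, strictly between 1² = 1 and 2² = 4, so it is not in L ✗

Only (B) aaaaaaaaa is in L, so it is the only candidate that could play the role of s.
(In a complete proof one picks s in terms of the pumping length p so that |s| ≥ p is guaranteed; a fixed string like aaaaaaaaa illustrates the shape of such an s.)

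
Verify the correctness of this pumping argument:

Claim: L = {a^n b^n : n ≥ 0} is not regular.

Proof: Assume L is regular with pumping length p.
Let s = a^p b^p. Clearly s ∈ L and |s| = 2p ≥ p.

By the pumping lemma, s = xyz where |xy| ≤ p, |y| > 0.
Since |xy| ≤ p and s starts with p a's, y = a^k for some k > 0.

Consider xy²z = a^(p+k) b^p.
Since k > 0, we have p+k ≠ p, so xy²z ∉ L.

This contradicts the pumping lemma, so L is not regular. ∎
The proof is correct.

This proof is valid because:
1. The string s = a^p b^p is correctly in L
2. The decomposition analysis is correct: y must consist only of a's
3. The contradiction is valid: pumping increases a's but not b's
4. The conclusion follows logically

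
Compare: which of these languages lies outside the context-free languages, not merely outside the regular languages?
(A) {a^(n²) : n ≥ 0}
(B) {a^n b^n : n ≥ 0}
(A) {a^(n²) : n ≥ 0}

(A) {a^(n²) : n ≥ 0} requires the CFL pumping lemma.

- {a^n b^n : n ≥ 0} is context-free (but not regular)
  • Can be shown non-regular with the regular pumping lemma
  • After pumping, the number of a's and b's become unequal

- {a^(n²) : n ≥ 0} is NOT context-free
  • Requires the CFL pumping lemma to prove
  • Gaps between squares grow unboundedly

The CFL pumping lemma is "stronger" in that it can prove non-membership
in the larger class of context-free languages.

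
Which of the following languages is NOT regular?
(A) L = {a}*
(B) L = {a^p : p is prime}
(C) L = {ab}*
(B) {a^p : p is prime}

(B) L = {a^p : p is prime} is NOT regular.

The pumping lemma can be used to prove this:
After pumping, the length becomes composite

The other languages are regular because they can be recognized by finite automata.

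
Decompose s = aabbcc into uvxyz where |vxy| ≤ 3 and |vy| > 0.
u='aa', v='b', x='b', y='c', z='c'

For s = aabbcc with pumping length p = 3:

One valid decomposition:
- u = 'aa'
- v = 'b'
- x = 'b'
- y = 'c'
- z = 'c'

Verification:
- uvxyz = 'aa' + 'b' + 'b' + 'c' + 'c' = aabbcc ✓
- |vxy| = |'bbc'| = 3 ≤ 3 ✓
- |vy| = |'bc'| = 2 > 0 ✓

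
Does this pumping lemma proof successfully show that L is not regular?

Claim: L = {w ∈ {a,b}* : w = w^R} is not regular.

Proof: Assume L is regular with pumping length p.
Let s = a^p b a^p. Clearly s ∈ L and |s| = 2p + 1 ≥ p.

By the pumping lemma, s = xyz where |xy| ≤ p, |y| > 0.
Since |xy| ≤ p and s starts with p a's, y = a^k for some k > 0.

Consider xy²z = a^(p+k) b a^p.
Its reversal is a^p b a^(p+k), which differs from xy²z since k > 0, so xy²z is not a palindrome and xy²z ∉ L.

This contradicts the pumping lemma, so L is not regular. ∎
The proof is correct.

This proof is valid because:
1. s = a^p b a^p is in L and is chosen in terms of p, so |s| ≥ p holds for every p
2. The decomposition analysis is correct: |xy| ≤ p forces y to lie inside the leading a's
3. The contradiction is valid: a^(p+k) b a^p has more a's before the b than after it, so it is not a palindrome
4. The conclusion follows logically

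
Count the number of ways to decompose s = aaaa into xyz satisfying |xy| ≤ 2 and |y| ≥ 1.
3

For s = 'aaaa' with pumping length p = 2:

Constraints: |xy| ≤ 2, |y| > 0

Valid decompositions (|xy| ≤ p, |y| ≥ 1):
  • x='', y='a', z='aaa'
  • x='a', y='a', z='aa'
  • x='', y='aa', z='aa'

Total count: 3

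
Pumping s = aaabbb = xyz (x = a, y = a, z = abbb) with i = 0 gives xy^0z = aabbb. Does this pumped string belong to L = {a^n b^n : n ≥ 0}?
No

xy⁰z = a · ε · abbb = aabbb.
aabbb has 2 a's and 3 b's; 2 ≠ 3, so it is not in L.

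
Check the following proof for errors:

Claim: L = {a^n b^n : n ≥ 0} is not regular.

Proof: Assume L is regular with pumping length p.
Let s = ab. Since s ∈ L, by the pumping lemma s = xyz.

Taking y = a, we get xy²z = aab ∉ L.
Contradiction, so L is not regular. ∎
The proof is INCORRECT.

Error: The string s = ab may be shorter than p.
The pumping lemma only applies to strings with |s| ≥ p, and p is not under our control.
We must choose s in terms of p, e.g. s = a^p b^p, to ensure |s| ≥ p.
(The proof also fixes one particular y; a valid argument must handle every decomposition with |xy| ≤ p and |y| ≥ 1 — for s = a^p b^p this forces y = a^k, and then xy²z = a^(p+k) b^p ∉ L.)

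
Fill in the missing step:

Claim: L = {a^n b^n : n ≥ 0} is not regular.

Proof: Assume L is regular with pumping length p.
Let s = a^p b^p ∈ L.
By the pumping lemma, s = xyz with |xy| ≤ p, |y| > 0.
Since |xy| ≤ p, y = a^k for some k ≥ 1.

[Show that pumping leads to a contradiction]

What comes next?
Consider xy²z = a^(p+k) b^p.

Since k ≥ 1, we have p + k > p.
So xy²z has more a's than b's: (p+k) a's vs p b's.
This means xy²z ∉ L because a^n b^n requires equal counts.

This contradicts the pumping lemma which states xy²z ∈ L.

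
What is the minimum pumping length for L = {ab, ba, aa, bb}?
p = 3

For a finite language L, the pumping lemma holds vacuously if p > max|s| for s ∈ L.

The longest string in L = {ab, ba, aa, bb} has length 2.
If p = 3, then no string s ∈ L has |s| ≥ p, so the condition is vacuously true.

The minimum pumping length is p = 3.

Why no smaller p works: for any p ≤ 2, the longest string s ∈ L has |s| = 2 ≥ p, so it would
have to be pumpable; but pumping up (i = 2, 3, ...) produces ever longer strings, which cannot all lie in the
finite language L. So the pumping property fails for every p ≤ 2.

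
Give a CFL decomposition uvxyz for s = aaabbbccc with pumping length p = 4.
u='aa', v='a', x='bb', y='b', z='ccc'

For s = aaabbbccc with pumping length p = 4:

One valid decomposition:
- u = 'aa'
- v = 'a'
- x = 'bb'
- y = 'b'
- z = 'ccc'

Verification:
- uvxyz = 'aa' + 'a' + 'bb' + 'b' + 'ccc' = aaabbbccc ✓
- |vxy| = |'abbb'| = 4 ≤ 4 ✓
- |vy| = |'ab'| = 2 > 0 ✓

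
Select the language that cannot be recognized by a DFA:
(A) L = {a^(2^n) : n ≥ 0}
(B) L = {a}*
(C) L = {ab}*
(A) {a^(2^n) : n ≥ 0}

(A) L = {a^(2^n) : n ≥ 0} is NOT regular.

The pumping lemma can be used to prove this:
After pumping, length is no longer a power of 2

The other languages are regular because they can be recognized by finite automata.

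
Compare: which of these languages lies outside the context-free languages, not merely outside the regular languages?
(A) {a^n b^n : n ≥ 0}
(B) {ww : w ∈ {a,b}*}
(B) {ww : w ∈ {a,b}*}

(B) {ww : w ∈ {a,b}*} requires the CFL pumping lemma.

- {a^n b^n : n ≥ 0} is context-free (but not regular)
  • Can be shown non-regular with the regular pumping lemma
  • After pumping, the number of a's and b's become unequal

- {ww : w ∈ {a,b}*} is NOT context-free
  • Requires the CFL pumping lemma to prove
  • Even a PDA cannot compare two arbitrary halves symbol by symbol; CFL pumping on a^p b^p a^p b^p fails

The CFL pumping lemma is "stronger" in that it can prove non-membership
in the larger class of context-free languages.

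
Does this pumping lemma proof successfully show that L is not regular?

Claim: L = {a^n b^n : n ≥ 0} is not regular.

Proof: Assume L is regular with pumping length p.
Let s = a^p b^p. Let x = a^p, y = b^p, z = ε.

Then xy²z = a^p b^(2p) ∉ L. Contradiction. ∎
The proof is INCORRECT.

Error: The decomposition violates |xy| ≤ p.
With x = a^p and y = b^p, we have |xy| = 2p > p.
The pumping lemma requires |xy| ≤ p, so y must be within the first p characters.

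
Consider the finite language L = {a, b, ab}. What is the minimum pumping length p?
p = 3

For a finite language L, the pumping lemma holds vacuously if p > max|s| for s ∈ L.

The longest string in L = {a, b, ab} has length 2.
If p = 3, then no string s ∈ L has |s| ≥ p, so the condition is vacuously true.

The minimum pumping length is p = 3.

Why no smaller p works: for any p ≤ 2, the longest string s ∈ L has |s| = 2 ≥ p, so it would
have to be pumpable; but pumping up (i = 2, 3, ...) produces ever longer strings, which cannot all lie in the
finite language L. So the pumping property fails for every p ≤ 2.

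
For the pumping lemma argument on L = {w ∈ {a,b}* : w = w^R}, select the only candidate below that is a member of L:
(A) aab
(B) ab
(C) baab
(C) baab

The pumping lemma is applied to a string s that lies in L, so first check membership of each option:
- (A) aab reversed is baa ≠ aab, so it is not a palindrome and is not in L ✗
- (B) ab reversed is ba ≠ ab, so it is not a palindrome and is not in L ✗
- (C) baab reversed is baab, the same string, so it is a palindrome and is in L ✓

Only (C) baab is in L, so it is the only candidate that could play the role of s.
(In a complete proof one picks s in terms of the pumping length p so that |s| ≥ p is guaranteed; a fixed string like baab illustrates the shape of such an s.)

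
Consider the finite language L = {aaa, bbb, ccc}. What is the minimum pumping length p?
p = 4

For a finite language L, the pumping lemma holds vacuously if p > max|s| for s ∈ L.

The longest string in L = {aaa, bbb, ccc} has length 3.
If p = 4, then no string s ∈ L has |s| ≥ p, so the condition is vacuously true.

The minimum pumping length is p = 4.

Why no smaller p works: for any p ≤ 3, the longest string s ∈ L has |s| = 3 ≥ p, so it would
have to be pumpable; but pumping up (i = 2, 3, ...) produces ever longer strings, which cannot all lie in the
finite language L. So the pumping property fails for every p ≤ 3.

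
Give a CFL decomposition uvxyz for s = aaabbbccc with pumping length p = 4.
u='aa', v='a', x='bb', y='b', z='ccc'

For s = aaabbbccc with pumping length p = 4:

One valid decomposition:
- u = 'aa'
- v = 'a'
- x = 'bb'
- y = 'b'
- z = 'ccc'

Verification:
- uvxyz = 'aa' + 'a' + 'bb' + 'b' + 'ccc' = aaabbbccc ✓
- |vxy| = |'abbb'| = 4 ≤ 4 ✓
- |vy| = |'ab'| = 2 > 0 ✓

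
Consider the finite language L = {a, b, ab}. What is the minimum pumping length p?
p = 3

For a finite language L, the pumping lemma holds vacuously if p > max|s| for s ∈ L.

The longest string in L = {a, b, ab} has length 2.
If p = 3, then no string s ∈ L has |s| ≥ p, so the condition is vacuously true.

The minimum pumping length is p = 3.

Why no smaller p works: for any p ≤ 2, the longest string s ∈ L has |s| = 2 ≥ p, so it would
have to be pumpable; but pumping up (i = 2, 3, ...) produces ever longer strings, which cannot all lie in the
finite language L. So the pumping property fails for every p ≤ 2.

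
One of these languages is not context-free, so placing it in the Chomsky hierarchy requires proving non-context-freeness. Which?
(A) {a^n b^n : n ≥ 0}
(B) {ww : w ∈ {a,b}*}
(B) {ww : w ∈ {a,b}*}

(B) {ww : w ∈ {a,b}*} requires the CFL pumping lemma.

- {a^n b^n : n ≥ 0} is context-free (but not regular)
  • Can be shown non-regular with the regular pumping lemma
  • After pumping, the number of a's and b's become unequal

- {ww : w ∈ {a,b}*} is NOT context-free
  • Requires the CFL pumping lemma to prove
  • Cannot verify equality of two arbitrary substrings

The CFL pumping lemma is "stronger" in that it can prove non-membership
in the larger class of context-free languages.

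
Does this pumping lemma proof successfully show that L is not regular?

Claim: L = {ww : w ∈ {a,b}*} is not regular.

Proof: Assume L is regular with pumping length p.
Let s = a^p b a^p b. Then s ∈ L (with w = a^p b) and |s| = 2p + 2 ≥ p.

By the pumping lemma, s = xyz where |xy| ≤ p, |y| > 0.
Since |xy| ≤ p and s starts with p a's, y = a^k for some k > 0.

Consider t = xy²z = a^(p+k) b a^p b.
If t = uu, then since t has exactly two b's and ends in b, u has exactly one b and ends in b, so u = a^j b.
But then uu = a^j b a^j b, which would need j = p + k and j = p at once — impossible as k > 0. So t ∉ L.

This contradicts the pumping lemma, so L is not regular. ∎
The proof is correct.

This proof is valid because:
1. s = a^p b a^p b is in L and is chosen in terms of p, so |s| ≥ p holds for every p
2. The decomposition analysis is correct: |xy| ≤ p forces y to lie inside the leading a's
3. The contradiction is valid: the argument shows a^(p+k) b a^p b cannot be split into two equal halves
4. The conclusion follows logically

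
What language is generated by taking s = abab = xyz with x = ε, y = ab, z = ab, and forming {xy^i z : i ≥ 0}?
{xy^i z : i ≥ 0} = {(ab)^(i+1) : i ≥ 0} = {ab, abab, ababab, ...}

With x = ε, y = ab, z = ab: Pumping 'ab' gives strings of alternating a's and b's.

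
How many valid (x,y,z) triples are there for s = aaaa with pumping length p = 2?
3

For s = 'aaaa' with pumping length p = 2:

Constraints: |xy| ≤ 2, |y| > 0

Valid decompositions (|xy| ≤ p, |y| ≥ 1):
  • x='', y='a', z='aaa'
  • x='a', y='a', z='aa'
  • x='', y='aa', z='aa'

Total count: 3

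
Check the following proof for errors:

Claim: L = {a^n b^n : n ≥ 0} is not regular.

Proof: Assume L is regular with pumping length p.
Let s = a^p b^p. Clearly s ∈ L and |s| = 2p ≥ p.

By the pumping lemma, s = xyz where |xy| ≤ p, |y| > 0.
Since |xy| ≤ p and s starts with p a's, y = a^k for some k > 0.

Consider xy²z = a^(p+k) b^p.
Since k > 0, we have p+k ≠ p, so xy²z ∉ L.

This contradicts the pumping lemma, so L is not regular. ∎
The proof is correct.

This proof is valid because:
1. The string s = a^p b^p is correctly in L
2. The decomposition analysis is correct: y must consist only of a's
3. The contradiction is valid: pumping increases a's but not b's
4. The conclusion follows logically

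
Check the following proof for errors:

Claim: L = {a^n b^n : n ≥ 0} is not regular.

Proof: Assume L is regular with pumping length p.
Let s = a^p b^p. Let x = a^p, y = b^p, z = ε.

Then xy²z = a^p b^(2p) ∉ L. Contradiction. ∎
The proof is INCORRECT.

Error: The decomposition violates |xy| ≤ p.
With x = a^p and y = b^p, we have |xy| = 2p > p.
The pumping lemma requires |xy| ≤ p, so y must be within the first p characters.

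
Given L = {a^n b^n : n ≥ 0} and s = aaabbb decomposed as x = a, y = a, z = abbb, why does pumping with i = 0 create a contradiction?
xy⁰z = aabbb ∉ L

Pumping with i = 0 replaces y = a by y⁰ = ε:
- Original: s = xyz = aaabbb; aaabbb = a^3 b^3 has equal counts (3 = 3), so it is in L
- Pumped: xy⁰z = a · ε · abbb = aabbb
- aabbb has 2 a's and 3 b's; 2 ≠ 3, so it is not in L

The pumping lemma would require xy⁰z ∈ L, so this decomposition yields a contradiction.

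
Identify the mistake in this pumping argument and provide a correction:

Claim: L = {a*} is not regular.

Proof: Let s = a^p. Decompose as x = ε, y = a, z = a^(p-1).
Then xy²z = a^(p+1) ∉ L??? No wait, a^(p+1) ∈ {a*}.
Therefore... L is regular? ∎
Error: The proof attempts to show a*  is not regular, but a* IS regular!

Correction: a* is a regular language (recognized by a simple DFA with one accepting state and self-loop on 'a'). The pumping lemma can only prove non-regularity, not regularity. For regular languages, pumping always works.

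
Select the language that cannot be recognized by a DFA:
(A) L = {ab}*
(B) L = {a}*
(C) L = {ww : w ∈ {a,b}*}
(C) {ww : w ∈ {a,b}*}

(C) L = {ww : w ∈ {a,b}*} is NOT regular.

The pumping lemma can be used to prove this:
After pumping, the two halves no longer match

The other languages are regular because they can be recognized by finite automata.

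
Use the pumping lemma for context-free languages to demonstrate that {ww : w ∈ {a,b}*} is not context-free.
Assume for contradiction that L is context-free, and let p ≥ 1 be the pumping length given by the pumping lemma for CFLs.
Choose s = a^p b^p a^p b^p. Then s ∈ L (take w = a^p b^p) and |s| = 4p ≥ p.
By the CFL pumping lemma, s = uvxyz for some u, v, x, y, z with |vxy| ≤ p, |vy| ≥ 1, and uv^i xy^i z ∈ L for every i ≥ 0.

Write s as four blocks A₁ B₁ A₂ B₂ with A₁ = A₂ = a^p and B₁ = B₂ = b^p. Since |vxy| ≤ p, the window vxy lies inside at most two adjacent blocks. Take i = 0 and let t = uxz, so |t| = 4p − |vy| with 1 ≤ |vy| ≤ p. If |t| is odd, t ∉ L immediately, so assume |vy| is even (hence |vy| ≥ 2) and |t|/2 = 2p − |vy|/2, which satisfies p ≤ |t|/2 ≤ 2p − 1.

Case 1 (vxy inside A₁B₁): t = a^(p−j) b^(p−l) a^p b^p with j + l = |vy|. The second half of t has length < 2p, so it is a suffix of the trailing a^p b^p and ends in b; the first half is a^(p−j) b^(p−l) a^((j+l)/2), which ends in a because (j+l)/2 ≥ 1. The halves differ, so t ∉ L.

Case 2 (vxy inside B₁A₂, straddling the middle): t = a^p b^(p−j) a^(p−l) b^p with j + l = |vy|. If t = ww, then w is a prefix of t of length ≥ p, so w begins with a^p; and w is a suffix of t of length ≥ p, so w ends with b^p. That forces |w| ≥ 2p, contradicting |w| = |t|/2 ≤ 2p − 1. So t ∉ L.

Case 3 (vxy inside A₂B₂): t = a^p b^p a^(p−j) b^(p−l) with j + l = |vy|. The first half of t is a prefix of a^p b^p, so it begins with a; the second half is b^((j+l)/2) a^(p−j) b^(p−l), which begins with b. The halves differ, so t ∉ L.

In every case uv⁰xy⁰z = uxz ∉ L.

This contradicts the CFL pumping lemma, which requires uv^i xy^i z ∈ L for all i ≥ 0.
Hence L = {ww : w ∈ {a,b}*} is not context-free. ∎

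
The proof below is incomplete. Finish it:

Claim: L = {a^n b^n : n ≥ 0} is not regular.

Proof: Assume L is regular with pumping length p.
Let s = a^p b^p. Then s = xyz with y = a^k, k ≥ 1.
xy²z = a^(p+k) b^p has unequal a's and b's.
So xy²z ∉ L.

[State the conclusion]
This contradicts the pumping lemma for regular languages,
which guarantees xy^i z ∈ L for all i ≥ 0.

Since our assumption that L is regular leads to a contradiction,
we conclude that L = {a^n b^n : n ≥ 0} is NOT regular. ∎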